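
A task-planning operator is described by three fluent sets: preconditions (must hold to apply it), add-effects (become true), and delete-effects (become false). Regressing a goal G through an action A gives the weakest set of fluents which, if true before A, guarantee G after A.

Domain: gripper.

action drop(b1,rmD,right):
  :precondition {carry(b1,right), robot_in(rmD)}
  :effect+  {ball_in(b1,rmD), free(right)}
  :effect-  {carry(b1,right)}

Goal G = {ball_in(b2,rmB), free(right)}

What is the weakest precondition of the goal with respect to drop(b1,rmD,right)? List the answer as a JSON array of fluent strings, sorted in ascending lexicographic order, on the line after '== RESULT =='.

Regress:
  G ∩ del = {}  (empty — regression defined)
  G \ add = {ball_in(b2,rmB), free(right)} \ {ball_in(b1,rmD), free(right)} = {ball_in(b2,rmB)}
  ∪ pre   = {ball_in(b2,rmB)} ∪ {carry(b1,right), robot_in(rmD)}
          = {ball_in(b2,rmB), carry(b1,right), robot_in(rmD)}

== RESULT ==
["ball_in(b2,rmB)", "carry(b1,right)", "robot_in(rmD)"]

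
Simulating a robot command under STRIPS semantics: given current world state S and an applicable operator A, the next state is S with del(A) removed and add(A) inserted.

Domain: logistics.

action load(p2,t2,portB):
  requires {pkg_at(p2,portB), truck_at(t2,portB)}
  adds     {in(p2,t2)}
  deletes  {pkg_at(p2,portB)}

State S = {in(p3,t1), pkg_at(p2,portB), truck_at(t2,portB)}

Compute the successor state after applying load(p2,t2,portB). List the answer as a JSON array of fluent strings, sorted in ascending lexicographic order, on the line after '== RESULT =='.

Progress:
  pre ⊆ S: {pkg_at(p2,portB), truck_at(t2,portB)} ⊆ S  — applicable
  S \ del = {in(p3,t1), truck_at(t2,portB)}
  ∪ add   = {in(p2,t2), in(p3,t1), truck_at(t2,portB)}

== RESULT ==
["in(p2,t2)", "in(p3,t1)", "truck_at(t2,portB)"]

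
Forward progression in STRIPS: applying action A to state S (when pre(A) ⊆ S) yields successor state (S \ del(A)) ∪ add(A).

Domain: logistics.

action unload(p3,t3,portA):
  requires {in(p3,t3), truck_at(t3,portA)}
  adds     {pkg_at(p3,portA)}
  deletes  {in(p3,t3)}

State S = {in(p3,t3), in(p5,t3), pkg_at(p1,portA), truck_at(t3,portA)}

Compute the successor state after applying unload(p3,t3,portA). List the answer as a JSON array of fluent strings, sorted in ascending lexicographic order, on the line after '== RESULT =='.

Progress:
  pre ⊆ S: {in(p3,t3), truck_at(t3,portA)} ⊆ S  — applicable
  S \ del = {in(p5,t3), pkg_at(p1,portA), truck_at(t3,portA)}
  ∪ add   = {in(p5,t3), pkg_at(p1,portA), pkg_at(p3,portA), truck_at(t3,portA)}

== RESULT ==
["in(p5,t3)", "pkg_at(p1,portA)", "pkg_at(p3,portA)", "truck_at(t3,portA)"]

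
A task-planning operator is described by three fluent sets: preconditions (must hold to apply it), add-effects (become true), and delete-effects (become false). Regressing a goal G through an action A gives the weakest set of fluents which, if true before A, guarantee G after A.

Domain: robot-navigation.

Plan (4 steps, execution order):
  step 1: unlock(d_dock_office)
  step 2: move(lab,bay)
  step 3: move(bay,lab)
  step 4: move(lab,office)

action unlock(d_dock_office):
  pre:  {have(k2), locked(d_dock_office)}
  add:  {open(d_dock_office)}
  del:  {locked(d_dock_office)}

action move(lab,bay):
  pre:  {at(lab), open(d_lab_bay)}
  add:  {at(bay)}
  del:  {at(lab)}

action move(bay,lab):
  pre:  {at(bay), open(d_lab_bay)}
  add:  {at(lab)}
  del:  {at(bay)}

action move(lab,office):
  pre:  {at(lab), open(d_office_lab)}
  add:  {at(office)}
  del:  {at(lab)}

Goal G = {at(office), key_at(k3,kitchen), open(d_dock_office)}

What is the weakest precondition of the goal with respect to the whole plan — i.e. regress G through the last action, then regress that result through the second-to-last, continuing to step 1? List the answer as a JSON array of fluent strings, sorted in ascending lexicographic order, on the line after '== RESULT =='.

Regress step by step:
  through step 4 (move(lab,office)): drop {at(office)}, keep {key_at(k3,kitchen), open(d_dock_office)}, require {at(lab), open(d_office_lab)}
    → {at(lab), key_at(k3,kitchen), open(d_dock_office), open(d_office_lab)}
  through step 3 (move(bay,lab)): drop {at(lab)}, keep {key_at(k3,kitchen), open(d_dock_office), open(d_office_lab)}, require {at(bay), open(d_lab_bay)}
    → {at(bay), key_at(k3,kitchen), open(d_dock_office), open(d_lab_bay), open(d_office_lab)}
  through step 2 (move(lab,bay)): drop {at(bay)}, keep {key_at(k3,kitchen), open(d_dock_office), open(d_lab_bay), open(d_office_lab)}, require {at(lab), open(d_lab_bay)}
    → {at(lab), key_at(k3,kitchen), open(d_dock_office), open(d_lab_bay), open(d_office_lab)}
  through step 1 (unlock(d_dock_office)): drop {open(d_dock_office)}, keep {at(lab), key_at(k3,kitchen), open(d_lab_bay), open(d_office_lab)}, require {have(k2), locked(d_dock_office)}
    → {at(lab), have(k2), key_at(k3,kitchen), locked(d_dock_office), open(d_lab_bay), open(d_office_lab)}

== RESULT ==
["at(lab)", "have(k2)", "key_at(k3,kitchen)", "locked(d_dock_office)", "open(d_lab_bay)", "open(d_office_lab)"]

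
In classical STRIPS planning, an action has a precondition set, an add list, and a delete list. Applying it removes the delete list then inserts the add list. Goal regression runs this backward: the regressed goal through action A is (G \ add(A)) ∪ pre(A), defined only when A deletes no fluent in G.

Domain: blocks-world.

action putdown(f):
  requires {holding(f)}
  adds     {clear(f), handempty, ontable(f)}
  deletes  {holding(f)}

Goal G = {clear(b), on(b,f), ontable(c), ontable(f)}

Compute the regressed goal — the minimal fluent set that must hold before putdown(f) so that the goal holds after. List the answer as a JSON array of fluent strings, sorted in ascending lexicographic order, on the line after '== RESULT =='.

Regress:
  G ∩ del = {}  (empty — regression defined)
  G \ add = {clear(b), on(b,f), ontable(c), ontable(f)} \ {clear(f), handempty, ontable(f)} = {clear(b), on(b,f), ontable(c)}
  ∪ pre   = {clear(b), on(b,f), ontable(c)} ∪ {holding(f)}
          = {clear(b), holding(f), on(b,f), ontable(c)}

== RESULT ==
["clear(b)", "holding(f)", "on(b,f)", "ontable(c)"]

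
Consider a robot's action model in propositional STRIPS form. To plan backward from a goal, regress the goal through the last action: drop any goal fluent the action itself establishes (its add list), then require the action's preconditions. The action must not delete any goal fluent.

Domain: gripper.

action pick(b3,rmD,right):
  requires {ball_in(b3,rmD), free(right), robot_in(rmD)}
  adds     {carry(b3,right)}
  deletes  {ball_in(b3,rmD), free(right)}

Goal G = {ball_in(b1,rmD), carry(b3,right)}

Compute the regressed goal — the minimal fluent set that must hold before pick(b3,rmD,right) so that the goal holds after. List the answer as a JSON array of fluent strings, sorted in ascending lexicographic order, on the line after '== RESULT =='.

Regress:
  G ∩ del = {}  (empty — regression defined)
  G \ add = {ball_in(b1,rmD), carry(b3,right)} \ {carry(b3,right)} = {ball_in(b1,rmD)}
  ∪ pre   = {ball_in(b1,rmD)} ∪ {ball_in(b3,rmD), free(right), robot_in(rmD)}
          = {ball_in(b1,rmD), ball_in(b3,rmD), free(right), robot_in(rmD)}

== RESULT ==
["ball_in(b1,rmD)", "ball_in(b3,rmD)", "free(right)", "robot_in(rmD)"]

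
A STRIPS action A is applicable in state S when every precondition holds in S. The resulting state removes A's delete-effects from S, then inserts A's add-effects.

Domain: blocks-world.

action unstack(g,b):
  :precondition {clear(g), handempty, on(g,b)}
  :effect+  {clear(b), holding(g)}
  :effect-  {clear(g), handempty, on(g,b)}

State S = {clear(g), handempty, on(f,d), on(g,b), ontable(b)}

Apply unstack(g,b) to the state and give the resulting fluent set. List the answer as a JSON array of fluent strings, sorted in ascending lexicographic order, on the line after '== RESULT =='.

Progress:
  pre ⊆ S: {clear(g), handempty, on(g,b)} ⊆ S  — applicable
  S \ del = {on(f,d), ontable(b)}
  ∪ add   = {clear(b), holding(g), on(f,d), ontable(b)}

== RESULT ==
["clear(b)", "holding(g)", "on(f,d)", "ontable(b)"]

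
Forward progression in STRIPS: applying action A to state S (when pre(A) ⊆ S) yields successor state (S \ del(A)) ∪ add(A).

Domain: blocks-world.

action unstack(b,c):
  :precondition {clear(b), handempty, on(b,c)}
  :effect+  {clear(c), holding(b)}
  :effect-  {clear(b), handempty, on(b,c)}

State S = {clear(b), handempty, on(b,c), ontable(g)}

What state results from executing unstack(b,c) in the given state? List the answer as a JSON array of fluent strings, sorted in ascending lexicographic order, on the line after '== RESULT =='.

Compute (S \ del) ∪ add:
  pre ⊆ S: {clear(b), handempty, on(b,c)} ⊆ S  — applicable
  S \ del = {ontable(g)}
  ∪ add   = {clear(c), holding(b), ontable(g)}

== RESULT ==
["clear(c)", "holding(b)", "ontable(g)"]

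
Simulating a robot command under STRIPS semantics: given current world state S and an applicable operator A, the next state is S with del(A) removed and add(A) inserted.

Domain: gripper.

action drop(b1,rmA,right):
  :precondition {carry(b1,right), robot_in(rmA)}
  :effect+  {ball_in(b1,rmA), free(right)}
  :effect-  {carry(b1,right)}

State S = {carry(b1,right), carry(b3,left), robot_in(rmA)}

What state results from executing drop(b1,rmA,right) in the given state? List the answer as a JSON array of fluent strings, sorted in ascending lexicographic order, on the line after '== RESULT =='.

Compute (S \ del) ∪ add:
  pre ⊆ S: {carry(b1,right), robot_in(rmA)} ⊆ S  — applicable
  S \ del = {carry(b3,left), robot_in(rmA)}
  ∪ add   = {ball_in(b1,rmA), carry(b3,left), free(right), robot_in(rmA)}

== RESULT ==
["ball_in(b1,rmA)", "carry(b3,left)", "free(right)", "robot_in(rmA)"]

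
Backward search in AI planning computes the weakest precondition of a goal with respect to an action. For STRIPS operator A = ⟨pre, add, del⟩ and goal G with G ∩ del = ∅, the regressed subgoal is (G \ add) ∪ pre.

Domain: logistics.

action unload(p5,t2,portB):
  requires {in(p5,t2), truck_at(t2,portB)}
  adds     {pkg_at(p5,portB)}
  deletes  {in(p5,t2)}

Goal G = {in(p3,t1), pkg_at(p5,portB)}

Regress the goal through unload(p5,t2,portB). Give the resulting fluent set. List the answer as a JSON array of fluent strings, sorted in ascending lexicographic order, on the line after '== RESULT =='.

Compute (G \ add) ∪ pre:
  G ∩ del = {}  (empty — regression defined)
  G \ add = {in(p3,t1), pkg_at(p5,portB)} \ {pkg_at(p5,portB)} = {in(p3,t1)}
  ∪ pre   = {in(p3,t1)} ∪ {in(p5,t2), truck_at(t2,portB)}
          = {in(p3,t1), in(p5,t2), truck_at(t2,portB)}

== RESULT ==
["in(p3,t1)", "in(p5,t2)", "truck_at(t2,portB)"]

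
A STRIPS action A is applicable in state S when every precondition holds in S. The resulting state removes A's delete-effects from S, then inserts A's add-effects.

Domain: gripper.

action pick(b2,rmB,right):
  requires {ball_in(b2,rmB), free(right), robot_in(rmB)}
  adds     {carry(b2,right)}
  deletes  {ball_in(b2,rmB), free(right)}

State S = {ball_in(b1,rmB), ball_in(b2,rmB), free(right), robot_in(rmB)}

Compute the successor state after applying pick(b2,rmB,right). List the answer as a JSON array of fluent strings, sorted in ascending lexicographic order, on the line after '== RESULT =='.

Progress:
  pre ⊆ S: {ball_in(b2,rmB), free(right), robot_in(rmB)} ⊆ S  — applicable
  S \ del = {ball_in(b1,rmB), robot_in(rmB)}
  ∪ add   = {ball_in(b1,rmB), carry(b2,right), robot_in(rmB)}

== RESULT ==
["ball_in(b1,rmB)", "carry(b2,right)", "robot_in(rmB)"]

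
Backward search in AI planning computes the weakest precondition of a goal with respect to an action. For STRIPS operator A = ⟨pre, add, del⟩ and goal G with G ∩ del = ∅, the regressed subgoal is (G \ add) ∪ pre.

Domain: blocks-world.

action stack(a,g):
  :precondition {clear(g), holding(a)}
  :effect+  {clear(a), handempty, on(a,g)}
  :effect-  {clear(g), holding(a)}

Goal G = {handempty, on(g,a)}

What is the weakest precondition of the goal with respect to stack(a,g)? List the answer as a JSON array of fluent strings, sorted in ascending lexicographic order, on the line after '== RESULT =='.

Regress:
  G ∩ del = {}  (empty — regression defined)
  G \ add = {handempty, on(g,a)} \ {clear(a), handempty, on(a,g)} = {on(g,a)}
  ∪ pre   = {on(g,a)} ∪ {clear(g), holding(a)}
          = {clear(g), holding(a), on(g,a)}

== RESULT ==
["clear(g)", "holding(a)", "on(g,a)"]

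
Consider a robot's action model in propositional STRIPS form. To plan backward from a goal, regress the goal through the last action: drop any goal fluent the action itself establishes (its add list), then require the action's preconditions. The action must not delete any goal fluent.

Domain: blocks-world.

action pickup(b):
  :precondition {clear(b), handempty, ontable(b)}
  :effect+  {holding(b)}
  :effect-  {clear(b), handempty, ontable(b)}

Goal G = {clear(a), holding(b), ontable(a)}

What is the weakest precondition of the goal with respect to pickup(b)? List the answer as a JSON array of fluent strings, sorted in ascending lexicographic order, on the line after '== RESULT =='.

Regress:
  G ∩ del = {}  (empty — regression defined)
  G \ add = {clear(a), holding(b), ontable(a)} \ {holding(b)} = {clear(a), ontable(a)}
  ∪ pre   = {clear(a), ontable(a)} ∪ {clear(b), handempty, ontable(b)}
          = {clear(a), clear(b), handempty, ontable(a), ontable(b)}

== RESULT ==
["clear(a)", "clear(b)", "handempty", "ontable(a)", "ontable(b)"]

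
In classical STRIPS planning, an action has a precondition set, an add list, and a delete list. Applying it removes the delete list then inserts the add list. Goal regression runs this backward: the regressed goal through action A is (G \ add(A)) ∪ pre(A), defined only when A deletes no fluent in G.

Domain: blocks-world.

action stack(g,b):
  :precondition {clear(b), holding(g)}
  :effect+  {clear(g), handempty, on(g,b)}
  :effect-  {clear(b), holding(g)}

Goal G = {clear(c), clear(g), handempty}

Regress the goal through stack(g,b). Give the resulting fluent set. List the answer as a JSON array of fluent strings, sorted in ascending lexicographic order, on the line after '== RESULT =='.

Compute (G \ add) ∪ pre:
  G ∩ del = {}  (empty — regression defined)
  G \ add = {clear(c), clear(g), handempty} \ {clear(g), handempty, on(g,b)} = {clear(c)}
  ∪ pre   = {clear(c)} ∪ {clear(b), holding(g)}
          = {clear(b), clear(c), holding(g)}

== RESULT ==
["clear(b)", "clear(c)", "holding(g)"]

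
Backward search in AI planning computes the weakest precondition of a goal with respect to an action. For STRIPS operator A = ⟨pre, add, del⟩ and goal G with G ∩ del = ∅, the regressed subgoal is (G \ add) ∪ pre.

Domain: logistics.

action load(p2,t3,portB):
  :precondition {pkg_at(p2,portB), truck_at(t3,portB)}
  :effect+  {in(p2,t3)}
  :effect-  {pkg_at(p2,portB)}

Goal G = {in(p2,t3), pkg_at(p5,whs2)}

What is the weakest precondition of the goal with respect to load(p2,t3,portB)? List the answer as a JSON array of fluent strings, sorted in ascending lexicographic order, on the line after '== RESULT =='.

Regress:
  G ∩ del = {}  (empty — regression defined)
  G \ add = {in(p2,t3), pkg_at(p5,whs2)} \ {in(p2,t3)} = {pkg_at(p5,whs2)}
  ∪ pre   = {pkg_at(p5,whs2)} ∪ {pkg_at(p2,portB), truck_at(t3,portB)}
          = {pkg_at(p2,portB), pkg_at(p5,whs2), truck_at(t3,portB)}

== RESULT ==
["pkg_at(p2,portB)", "pkg_at(p5,whs2)", "truck_at(t3,portB)"]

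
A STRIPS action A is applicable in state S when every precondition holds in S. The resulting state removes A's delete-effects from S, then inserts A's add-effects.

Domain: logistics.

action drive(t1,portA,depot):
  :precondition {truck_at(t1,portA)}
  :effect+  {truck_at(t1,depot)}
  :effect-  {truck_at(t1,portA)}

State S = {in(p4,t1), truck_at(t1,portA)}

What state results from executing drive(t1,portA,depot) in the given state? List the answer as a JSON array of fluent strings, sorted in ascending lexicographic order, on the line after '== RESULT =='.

Progress:
  pre ⊆ S: {truck_at(t1,portA)} ⊆ S  — applicable
  S \ del = {in(p4,t1)}
  ∪ add   = {in(p4,t1), truck_at(t1,depot)}

== RESULT ==
["in(p4,t1)", "truck_at(t1,depot)"]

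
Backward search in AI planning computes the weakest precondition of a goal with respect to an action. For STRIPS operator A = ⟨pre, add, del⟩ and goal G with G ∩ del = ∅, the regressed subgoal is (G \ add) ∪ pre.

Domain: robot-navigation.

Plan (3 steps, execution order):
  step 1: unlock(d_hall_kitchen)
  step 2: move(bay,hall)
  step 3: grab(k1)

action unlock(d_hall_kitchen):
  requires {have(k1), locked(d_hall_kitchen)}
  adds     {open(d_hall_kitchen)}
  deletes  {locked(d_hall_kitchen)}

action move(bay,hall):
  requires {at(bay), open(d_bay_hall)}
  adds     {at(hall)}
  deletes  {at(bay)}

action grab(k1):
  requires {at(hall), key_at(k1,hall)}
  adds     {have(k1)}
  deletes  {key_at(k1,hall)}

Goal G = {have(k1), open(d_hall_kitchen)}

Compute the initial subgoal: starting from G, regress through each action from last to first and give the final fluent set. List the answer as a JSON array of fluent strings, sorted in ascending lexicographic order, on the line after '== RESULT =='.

Regress step by step:
  through step 3 (grab(k1)): drop {have(k1)}, keep {open(d_hall_kitchen)}, require {at(hall), key_at(k1,hall)}
    → {at(hall), key_at(k1,hall), open(d_hall_kitchen)}
  through step 2 (move(bay,hall)): drop {at(hall)}, keep {key_at(k1,hall), open(d_hall_kitchen)}, require {at(bay), open(d_bay_hall)}
    → {at(bay), key_at(k1,hall), open(d_bay_hall), open(d_hall_kitchen)}
  through step 1 (unlock(d_hall_kitchen)): drop {open(d_hall_kitchen)}, keep {at(bay), key_at(k1,hall), open(d_bay_hall)}, require {have(k1), locked(d_hall_kitchen)}
    → {at(bay), have(k1), key_at(k1,hall), locked(d_hall_kitchen), open(d_bay_hall)}

== RESULT ==
["at(bay)", "have(k1)", "key_at(k1,hall)", "locked(d_hall_kitchen)", "open(d_bay_hall)"]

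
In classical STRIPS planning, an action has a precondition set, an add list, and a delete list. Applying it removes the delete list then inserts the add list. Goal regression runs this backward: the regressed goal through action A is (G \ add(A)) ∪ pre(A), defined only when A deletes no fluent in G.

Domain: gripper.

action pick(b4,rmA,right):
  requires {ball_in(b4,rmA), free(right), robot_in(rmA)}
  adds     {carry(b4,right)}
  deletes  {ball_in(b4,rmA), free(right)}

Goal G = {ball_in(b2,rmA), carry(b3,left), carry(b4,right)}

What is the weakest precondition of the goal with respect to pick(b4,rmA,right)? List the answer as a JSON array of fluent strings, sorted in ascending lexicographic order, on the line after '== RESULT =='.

Compute (G \ add) ∪ pre:
  G ∩ del = {}  (empty — regression defined)
  G \ add = {ball_in(b2,rmA), carry(b3,left), carry(b4,right)} \ {carry(b4,right)} = {ball_in(b2,rmA), carry(b3,left)}
  ∪ pre   = {ball_in(b2,rmA), carry(b3,left)} ∪ {ball_in(b4,rmA), free(right), robot_in(rmA)}
          = {ball_in(b2,rmA), ball_in(b4,rmA), carry(b3,left), free(right), robot_in(rmA)}

== RESULT ==
["ball_in(b2,rmA)", "ball_in(b4,rmA)", "carry(b3,left)", "free(right)", "robot_in(rmA)"]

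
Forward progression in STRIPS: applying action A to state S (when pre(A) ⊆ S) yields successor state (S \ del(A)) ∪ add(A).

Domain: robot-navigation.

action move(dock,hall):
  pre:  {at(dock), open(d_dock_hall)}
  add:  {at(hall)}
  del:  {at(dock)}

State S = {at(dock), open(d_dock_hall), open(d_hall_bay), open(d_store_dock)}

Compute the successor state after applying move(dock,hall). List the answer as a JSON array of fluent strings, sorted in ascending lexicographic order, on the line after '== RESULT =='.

Progress:
  pre ⊆ S: {at(dock), open(d_dock_hall)} ⊆ S  — applicable
  S \ del = {open(d_dock_hall), open(d_hall_bay), open(d_store_dock)}
  ∪ add   = {at(hall), open(d_dock_hall), open(d_hall_bay), open(d_store_dock)}

== RESULT ==
["at(hall)", "open(d_dock_hall)", "open(d_hall_bay)", "open(d_store_dock)"]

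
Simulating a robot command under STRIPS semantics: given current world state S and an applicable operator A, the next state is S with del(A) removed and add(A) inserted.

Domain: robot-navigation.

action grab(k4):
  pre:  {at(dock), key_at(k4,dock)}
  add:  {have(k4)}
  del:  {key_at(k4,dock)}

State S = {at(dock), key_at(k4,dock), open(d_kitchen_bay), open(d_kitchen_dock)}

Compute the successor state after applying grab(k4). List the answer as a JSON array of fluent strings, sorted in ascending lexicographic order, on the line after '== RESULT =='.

Compute (S \ del) ∪ add:
  pre ⊆ S: {at(dock), key_at(k4,dock)} ⊆ S  — applicable
  S \ del = {at(dock), open(d_kitchen_bay), open(d_kitchen_dock)}
  ∪ add   = {at(dock), have(k4), open(d_kitchen_bay), open(d_kitchen_dock)}

== RESULT ==
["at(dock)", "have(k4)", "open(d_kitchen_bay)", "open(d_kitchen_dock)"]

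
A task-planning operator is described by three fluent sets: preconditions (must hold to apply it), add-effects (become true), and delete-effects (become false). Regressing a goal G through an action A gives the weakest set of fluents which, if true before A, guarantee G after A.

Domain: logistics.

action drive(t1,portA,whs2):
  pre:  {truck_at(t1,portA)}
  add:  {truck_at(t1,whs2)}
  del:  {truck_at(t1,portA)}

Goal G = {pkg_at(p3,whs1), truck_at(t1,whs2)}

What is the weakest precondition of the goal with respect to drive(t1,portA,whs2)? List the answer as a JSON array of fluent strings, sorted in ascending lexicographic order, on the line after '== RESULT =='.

Compute (G \ add) ∪ pre:
  G ∩ del = {}  (empty — regression defined)
  G \ add = {pkg_at(p3,whs1), truck_at(t1,whs2)} \ {truck_at(t1,whs2)} = {pkg_at(p3,whs1)}
  ∪ pre   = {pkg_at(p3,whs1)} ∪ {truck_at(t1,portA)}
          = {pkg_at(p3,whs1), truck_at(t1,portA)}

== RESULT ==
["pkg_at(p3,whs1)", "truck_at(t1,portA)"]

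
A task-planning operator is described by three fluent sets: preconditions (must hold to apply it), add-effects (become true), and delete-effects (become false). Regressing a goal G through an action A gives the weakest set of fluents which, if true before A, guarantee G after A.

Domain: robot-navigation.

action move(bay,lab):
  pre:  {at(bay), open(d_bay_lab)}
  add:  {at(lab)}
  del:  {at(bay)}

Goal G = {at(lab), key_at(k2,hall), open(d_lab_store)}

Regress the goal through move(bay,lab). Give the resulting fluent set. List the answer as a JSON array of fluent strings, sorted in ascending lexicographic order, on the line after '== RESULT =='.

Regress:
  G ∩ del = {}  (empty — regression defined)
  G \ add = {at(lab), key_at(k2,hall), open(d_lab_store)} \ {at(lab)} = {key_at(k2,hall), open(d_lab_store)}
  ∪ pre   = {key_at(k2,hall), open(d_lab_store)} ∪ {at(bay), open(d_bay_lab)}
          = {at(bay), key_at(k2,hall), open(d_bay_lab), open(d_lab_store)}

== RESULT ==
["at(bay)", "key_at(k2,hall)", "open(d_bay_lab)", "open(d_lab_store)"]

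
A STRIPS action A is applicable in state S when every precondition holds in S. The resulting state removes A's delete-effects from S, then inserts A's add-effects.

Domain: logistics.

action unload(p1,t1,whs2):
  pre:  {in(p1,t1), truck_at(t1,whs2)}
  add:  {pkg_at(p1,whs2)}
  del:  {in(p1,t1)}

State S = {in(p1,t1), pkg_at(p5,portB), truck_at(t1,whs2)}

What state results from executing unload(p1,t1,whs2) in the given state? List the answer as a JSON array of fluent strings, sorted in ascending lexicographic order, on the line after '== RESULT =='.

Compute (S \ del) ∪ add:
  pre ⊆ S: {in(p1,t1), truck_at(t1,whs2)} ⊆ S  — applicable
  S \ del = {pkg_at(p5,portB), truck_at(t1,whs2)}
  ∪ add   = {pkg_at(p1,whs2), pkg_at(p5,portB), truck_at(t1,whs2)}

== RESULT ==
["pkg_at(p1,whs2)", "pkg_at(p5,portB)", "truck_at(t1,whs2)"]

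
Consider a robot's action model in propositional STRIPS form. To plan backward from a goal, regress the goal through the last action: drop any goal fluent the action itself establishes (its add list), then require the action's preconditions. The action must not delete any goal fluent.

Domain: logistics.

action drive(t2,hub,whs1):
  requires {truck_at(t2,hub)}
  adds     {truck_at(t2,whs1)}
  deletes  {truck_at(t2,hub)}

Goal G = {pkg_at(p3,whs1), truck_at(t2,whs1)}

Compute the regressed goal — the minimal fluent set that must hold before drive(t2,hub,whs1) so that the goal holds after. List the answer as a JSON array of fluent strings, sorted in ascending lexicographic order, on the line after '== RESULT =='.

Compute (G \ add) ∪ pre:
  G ∩ del = {}  (empty — regression defined)
  G \ add = {pkg_at(p3,whs1), truck_at(t2,whs1)} \ {truck_at(t2,whs1)} = {pkg_at(p3,whs1)}
  ∪ pre   = {pkg_at(p3,whs1)} ∪ {truck_at(t2,hub)}
          = {pkg_at(p3,whs1), truck_at(t2,hub)}

== RESULT ==
["pkg_at(p3,whs1)", "truck_at(t2,hub)"]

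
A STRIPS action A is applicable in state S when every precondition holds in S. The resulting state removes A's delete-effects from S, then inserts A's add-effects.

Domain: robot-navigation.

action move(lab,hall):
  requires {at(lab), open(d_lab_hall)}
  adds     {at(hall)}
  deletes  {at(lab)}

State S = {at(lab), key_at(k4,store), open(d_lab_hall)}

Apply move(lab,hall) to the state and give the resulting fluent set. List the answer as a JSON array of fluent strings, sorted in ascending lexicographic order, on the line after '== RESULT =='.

Compute (S \ del) ∪ add:
  pre ⊆ S: {at(lab), open(d_lab_hall)} ⊆ S  — applicable
  S \ del = {key_at(k4,store), open(d_lab_hall)}
  ∪ add   = {at(hall), key_at(k4,store), open(d_lab_hall)}

== RESULT ==
["at(hall)", "key_at(k4,store)", "open(d_lab_hall)"]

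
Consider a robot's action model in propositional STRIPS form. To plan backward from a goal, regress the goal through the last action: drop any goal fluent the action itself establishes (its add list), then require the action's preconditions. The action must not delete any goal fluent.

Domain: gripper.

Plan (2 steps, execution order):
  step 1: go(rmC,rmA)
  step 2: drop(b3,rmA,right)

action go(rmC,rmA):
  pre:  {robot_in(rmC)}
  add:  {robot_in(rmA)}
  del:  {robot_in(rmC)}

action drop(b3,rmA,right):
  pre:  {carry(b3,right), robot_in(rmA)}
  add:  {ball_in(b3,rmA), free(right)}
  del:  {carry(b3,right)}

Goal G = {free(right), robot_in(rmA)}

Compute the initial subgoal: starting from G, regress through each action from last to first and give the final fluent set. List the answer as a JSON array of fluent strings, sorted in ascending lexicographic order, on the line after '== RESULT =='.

Work backward from the goal:
  through step 2 (drop(b3,rmA,right)): drop {free(right)}, keep {robot_in(rmA)}, require {carry(b3,right), robot_in(rmA)}
    → {carry(b3,right), robot_in(rmA)}
  through step 1 (go(rmC,rmA)): drop {robot_in(rmA)}, keep {carry(b3,right)}, require {robot_in(rmC)}
    → {carry(b3,right), robot_in(rmC)}

== RESULT ==
["carry(b3,right)", "robot_in(rmC)"]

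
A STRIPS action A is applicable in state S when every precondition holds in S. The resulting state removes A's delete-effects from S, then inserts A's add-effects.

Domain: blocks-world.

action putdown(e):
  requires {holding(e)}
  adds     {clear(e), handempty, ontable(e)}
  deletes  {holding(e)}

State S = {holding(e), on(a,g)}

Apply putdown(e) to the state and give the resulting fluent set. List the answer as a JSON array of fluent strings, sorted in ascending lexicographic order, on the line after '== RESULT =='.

Compute (S \ del) ∪ add:
  pre ⊆ S: {holding(e)} ⊆ S  — applicable
  S \ del = {on(a,g)}
  ∪ add   = {clear(e), handempty, on(a,g), ontable(e)}

== RESULT ==
["clear(e)", "handempty", "on(a,g)", "ontable(e)"]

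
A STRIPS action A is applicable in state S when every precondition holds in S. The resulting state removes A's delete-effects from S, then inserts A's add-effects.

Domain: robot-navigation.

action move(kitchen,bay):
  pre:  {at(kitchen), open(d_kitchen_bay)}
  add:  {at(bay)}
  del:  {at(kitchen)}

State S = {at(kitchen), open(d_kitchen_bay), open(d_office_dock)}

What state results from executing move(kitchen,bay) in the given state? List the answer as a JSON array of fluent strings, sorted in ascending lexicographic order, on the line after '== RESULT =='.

Compute (S \ del) ∪ add:
  pre ⊆ S: {at(kitchen), open(d_kitchen_bay)} ⊆ S  — applicable
  S \ del = {open(d_kitchen_bay), open(d_office_dock)}
  ∪ add   = {at(bay), open(d_kitchen_bay), open(d_office_dock)}

== RESULT ==
["at(bay)", "open(d_kitchen_bay)", "open(d_office_dock)"]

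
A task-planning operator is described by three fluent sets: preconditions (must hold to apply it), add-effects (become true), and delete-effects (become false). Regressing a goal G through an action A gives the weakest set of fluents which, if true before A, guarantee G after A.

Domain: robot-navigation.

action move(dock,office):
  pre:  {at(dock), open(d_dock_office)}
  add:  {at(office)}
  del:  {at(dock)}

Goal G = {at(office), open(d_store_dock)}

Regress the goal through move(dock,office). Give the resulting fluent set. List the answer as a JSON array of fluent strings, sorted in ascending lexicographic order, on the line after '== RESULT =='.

Regress:
  G ∩ del = {}  (empty — regression defined)
  G \ add = {at(office), open(d_store_dock)} \ {at(office)} = {open(d_store_dock)}
  ∪ pre   = {open(d_store_dock)} ∪ {at(dock), open(d_dock_office)}
          = {at(dock), open(d_dock_office), open(d_store_dock)}

== RESULT ==
["at(dock)", "open(d_dock_office)", "open(d_store_dock)"]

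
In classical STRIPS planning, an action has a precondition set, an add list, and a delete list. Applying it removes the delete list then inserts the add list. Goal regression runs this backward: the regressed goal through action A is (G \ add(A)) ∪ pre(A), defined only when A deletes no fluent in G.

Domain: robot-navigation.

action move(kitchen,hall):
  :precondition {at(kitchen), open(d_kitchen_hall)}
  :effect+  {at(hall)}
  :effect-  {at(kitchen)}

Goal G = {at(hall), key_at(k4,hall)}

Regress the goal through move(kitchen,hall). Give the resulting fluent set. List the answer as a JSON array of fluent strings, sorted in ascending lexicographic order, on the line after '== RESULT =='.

Regress:
  G ∩ del = {}  (empty — regression defined)
  G \ add = {at(hall), key_at(k4,hall)} \ {at(hall)} = {key_at(k4,hall)}
  ∪ pre   = {key_at(k4,hall)} ∪ {at(kitchen), open(d_kitchen_hall)}
          = {at(kitchen), key_at(k4,hall), open(d_kitchen_hall)}

== RESULT ==
["at(kitchen)", "key_at(k4,hall)", "open(d_kitchen_hall)"]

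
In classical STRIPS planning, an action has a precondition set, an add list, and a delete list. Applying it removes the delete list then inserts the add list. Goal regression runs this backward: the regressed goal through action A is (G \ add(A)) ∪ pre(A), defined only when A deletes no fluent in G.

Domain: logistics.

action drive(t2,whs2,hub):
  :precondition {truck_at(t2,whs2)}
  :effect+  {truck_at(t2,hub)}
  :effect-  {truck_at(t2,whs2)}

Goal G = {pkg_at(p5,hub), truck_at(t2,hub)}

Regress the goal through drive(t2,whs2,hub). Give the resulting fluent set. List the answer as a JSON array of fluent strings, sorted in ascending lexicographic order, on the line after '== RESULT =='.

Compute (G \ add) ∪ pre:
  G ∩ del = {}  (empty — regression defined)
  G \ add = {pkg_at(p5,hub), truck_at(t2,hub)} \ {truck_at(t2,hub)} = {pkg_at(p5,hub)}
  ∪ pre   = {pkg_at(p5,hub)} ∪ {truck_at(t2,whs2)}
          = {pkg_at(p5,hub), truck_at(t2,whs2)}

== RESULT ==
["pkg_at(p5,hub)", "truck_at(t2,whs2)"]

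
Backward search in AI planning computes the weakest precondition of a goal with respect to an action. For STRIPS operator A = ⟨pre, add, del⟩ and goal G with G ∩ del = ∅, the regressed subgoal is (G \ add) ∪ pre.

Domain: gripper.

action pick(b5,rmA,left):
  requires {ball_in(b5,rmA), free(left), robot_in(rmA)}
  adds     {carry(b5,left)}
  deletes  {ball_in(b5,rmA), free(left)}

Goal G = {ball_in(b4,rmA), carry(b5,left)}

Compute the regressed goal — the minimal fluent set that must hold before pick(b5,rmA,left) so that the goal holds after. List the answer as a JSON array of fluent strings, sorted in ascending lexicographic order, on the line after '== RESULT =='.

Compute (G \ add) ∪ pre:
  G ∩ del = {}  (empty — regression defined)
  G \ add = {ball_in(b4,rmA), carry(b5,left)} \ {carry(b5,left)} = {ball_in(b4,rmA)}
  ∪ pre   = {ball_in(b4,rmA)} ∪ {ball_in(b5,rmA), free(left), robot_in(rmA)}
          = {ball_in(b4,rmA), ball_in(b5,rmA), free(left), robot_in(rmA)}

== RESULT ==
["ball_in(b4,rmA)", "ball_in(b5,rmA)", "free(left)", "robot_in(rmA)"]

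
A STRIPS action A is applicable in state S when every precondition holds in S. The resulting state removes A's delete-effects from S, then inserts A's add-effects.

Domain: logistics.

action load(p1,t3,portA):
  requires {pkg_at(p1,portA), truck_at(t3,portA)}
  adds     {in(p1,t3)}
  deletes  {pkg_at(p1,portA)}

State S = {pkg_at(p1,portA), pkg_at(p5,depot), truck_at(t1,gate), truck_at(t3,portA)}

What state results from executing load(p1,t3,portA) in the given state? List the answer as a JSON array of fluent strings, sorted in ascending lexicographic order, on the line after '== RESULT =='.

Compute (S \ del) ∪ add:
  pre ⊆ S: {pkg_at(p1,portA), truck_at(t3,portA)} ⊆ S  — applicable
  S \ del = {pkg_at(p5,depot), truck_at(t1,gate), truck_at(t3,portA)}
  ∪ add   = {in(p1,t3), pkg_at(p5,depot), truck_at(t1,gate), truck_at(t3,portA)}

== RESULT ==
["in(p1,t3)", "pkg_at(p5,depot)", "truck_at(t1,gate)", "truck_at(t3,portA)"]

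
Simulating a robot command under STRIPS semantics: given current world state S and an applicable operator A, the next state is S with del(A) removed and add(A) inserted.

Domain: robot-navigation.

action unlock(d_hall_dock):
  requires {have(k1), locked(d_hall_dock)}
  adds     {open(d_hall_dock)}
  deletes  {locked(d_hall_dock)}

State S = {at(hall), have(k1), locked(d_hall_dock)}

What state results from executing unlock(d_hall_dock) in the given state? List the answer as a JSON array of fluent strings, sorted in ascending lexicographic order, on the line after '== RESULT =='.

Compute (S \ del) ∪ add:
  pre ⊆ S: {have(k1), locked(d_hall_dock)} ⊆ S  — applicable
  S \ del = {at(hall), have(k1)}
  ∪ add   = {at(hall), have(k1), open(d_hall_dock)}

== RESULT ==
["at(hall)", "have(k1)", "open(d_hall_dock)"]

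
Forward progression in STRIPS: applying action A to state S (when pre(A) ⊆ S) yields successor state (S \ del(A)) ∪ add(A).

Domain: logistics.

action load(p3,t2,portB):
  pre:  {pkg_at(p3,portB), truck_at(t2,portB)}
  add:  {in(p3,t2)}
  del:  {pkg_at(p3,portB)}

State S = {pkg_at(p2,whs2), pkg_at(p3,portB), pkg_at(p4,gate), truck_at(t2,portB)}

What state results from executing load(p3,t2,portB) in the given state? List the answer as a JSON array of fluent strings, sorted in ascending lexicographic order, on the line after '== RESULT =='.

Compute (S \ del) ∪ add:
  pre ⊆ S: {pkg_at(p3,portB), truck_at(t2,portB)} ⊆ S  — applicable
  S \ del = {pkg_at(p2,whs2), pkg_at(p4,gate), truck_at(t2,portB)}
  ∪ add   = {in(p3,t2), pkg_at(p2,whs2), pkg_at(p4,gate), truck_at(t2,portB)}

== RESULT ==
["in(p3,t2)", "pkg_at(p2,whs2)", "pkg_at(p4,gate)", "truck_at(t2,portB)"]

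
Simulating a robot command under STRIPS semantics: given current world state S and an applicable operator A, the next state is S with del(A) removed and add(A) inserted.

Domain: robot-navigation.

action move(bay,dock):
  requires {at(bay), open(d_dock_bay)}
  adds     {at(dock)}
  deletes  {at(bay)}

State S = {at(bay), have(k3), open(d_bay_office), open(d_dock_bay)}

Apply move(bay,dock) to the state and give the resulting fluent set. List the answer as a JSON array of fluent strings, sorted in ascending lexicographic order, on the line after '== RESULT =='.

Progress:
  pre ⊆ S: {at(bay), open(d_dock_bay)} ⊆ S  — applicable
  S \ del = {have(k3), open(d_bay_office), open(d_dock_bay)}
  ∪ add   = {at(dock), have(k3), open(d_bay_office), open(d_dock_bay)}

== RESULT ==
["at(dock)", "have(k3)", "open(d_bay_office)", "open(d_dock_bay)"]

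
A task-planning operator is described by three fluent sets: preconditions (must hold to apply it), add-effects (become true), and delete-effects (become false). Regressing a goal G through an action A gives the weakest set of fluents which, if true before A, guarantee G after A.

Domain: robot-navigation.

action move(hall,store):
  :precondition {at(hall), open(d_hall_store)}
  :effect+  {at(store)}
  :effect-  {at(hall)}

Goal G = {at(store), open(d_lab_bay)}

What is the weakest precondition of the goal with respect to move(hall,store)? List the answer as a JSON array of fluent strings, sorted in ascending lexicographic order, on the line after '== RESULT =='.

Regress:
  G ∩ del = {}  (empty — regression defined)
  G \ add = {at(store), open(d_lab_bay)} \ {at(store)} = {open(d_lab_bay)}
  ∪ pre   = {open(d_lab_bay)} ∪ {at(hall), open(d_hall_store)}
          = {at(hall), open(d_hall_store), open(d_lab_bay)}

== RESULT ==
["at(hall)", "open(d_hall_store)", "open(d_lab_bay)"]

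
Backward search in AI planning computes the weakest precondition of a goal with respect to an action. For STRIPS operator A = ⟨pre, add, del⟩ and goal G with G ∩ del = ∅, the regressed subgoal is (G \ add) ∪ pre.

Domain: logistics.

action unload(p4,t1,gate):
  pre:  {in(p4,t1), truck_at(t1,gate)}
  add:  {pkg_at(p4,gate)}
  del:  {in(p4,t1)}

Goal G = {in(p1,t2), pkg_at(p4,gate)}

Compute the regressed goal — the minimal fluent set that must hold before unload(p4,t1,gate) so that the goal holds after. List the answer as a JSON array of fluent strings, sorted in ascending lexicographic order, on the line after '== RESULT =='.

Compute (G \ add) ∪ pre:
  G ∩ del = {}  (empty — regression defined)
  G \ add = {in(p1,t2), pkg_at(p4,gate)} \ {pkg_at(p4,gate)} = {in(p1,t2)}
  ∪ pre   = {in(p1,t2)} ∪ {in(p4,t1), truck_at(t1,gate)}
          = {in(p1,t2), in(p4,t1), truck_at(t1,gate)}

== RESULT ==
["in(p1,t2)", "in(p4,t1)", "truck_at(t1,gate)"]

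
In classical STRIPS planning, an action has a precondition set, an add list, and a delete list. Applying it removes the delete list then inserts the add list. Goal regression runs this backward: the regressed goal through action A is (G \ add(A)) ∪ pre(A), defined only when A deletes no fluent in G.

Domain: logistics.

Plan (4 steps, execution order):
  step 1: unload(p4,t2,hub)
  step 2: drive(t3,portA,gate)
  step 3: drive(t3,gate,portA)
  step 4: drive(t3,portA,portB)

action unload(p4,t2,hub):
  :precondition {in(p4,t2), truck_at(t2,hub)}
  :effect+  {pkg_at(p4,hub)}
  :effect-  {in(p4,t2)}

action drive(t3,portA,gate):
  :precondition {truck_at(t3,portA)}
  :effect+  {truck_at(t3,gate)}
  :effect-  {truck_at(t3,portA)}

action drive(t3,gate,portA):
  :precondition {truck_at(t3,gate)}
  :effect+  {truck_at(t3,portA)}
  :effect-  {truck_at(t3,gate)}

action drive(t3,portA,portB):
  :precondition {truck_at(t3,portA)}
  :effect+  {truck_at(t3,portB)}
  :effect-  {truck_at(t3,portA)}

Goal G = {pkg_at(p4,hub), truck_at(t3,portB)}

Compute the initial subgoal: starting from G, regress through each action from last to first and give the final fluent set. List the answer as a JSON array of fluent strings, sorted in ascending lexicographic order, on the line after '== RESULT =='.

Work backward from the goal:
  through step 4 (drive(t3,portA,portB)): drop {truck_at(t3,portB)}, keep {pkg_at(p4,hub)}, require {truck_at(t3,portA)}
    → {pkg_at(p4,hub), truck_at(t3,portA)}
  through step 3 (drive(t3,gate,portA)): drop {truck_at(t3,portA)}, keep {pkg_at(p4,hub)}, require {truck_at(t3,gate)}
    → {pkg_at(p4,hub), truck_at(t3,gate)}
  through step 2 (drive(t3,portA,gate)): drop {truck_at(t3,gate)}, keep {pkg_at(p4,hub)}, require {truck_at(t3,portA)}
    → {pkg_at(p4,hub), truck_at(t3,portA)}
  through step 1 (unload(p4,t2,hub)): drop {pkg_at(p4,hub)}, keep {truck_at(t3,portA)}, require {in(p4,t2), truck_at(t2,hub)}
    → {in(p4,t2), truck_at(t2,hub), truck_at(t3,portA)}

== RESULT ==
["in(p4,t2)", "truck_at(t2,hub)", "truck_at(t3,portA)"]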